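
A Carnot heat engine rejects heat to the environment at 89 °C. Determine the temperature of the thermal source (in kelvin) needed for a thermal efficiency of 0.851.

T_H ≈ 2430 K

T_C = 89 °C → 89 + 273.15 = 362.15 K.
From η = 1 − T_C/T_H, solving for T_H gives T_H = T_C/(1 − η) = 362.15/(1 − 0.851) = 2430 K.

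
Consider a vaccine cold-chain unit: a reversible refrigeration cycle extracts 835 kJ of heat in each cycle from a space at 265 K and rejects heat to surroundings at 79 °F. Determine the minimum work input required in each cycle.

T_H = 79 °F → (79 − 32) × 5/9 = 26.11 °C = 299.26 K.
COP_R = T_C/(T_H − T_C) = 265.00/34.26 = 7.7347.
W = Q_C/COP_R = 835/7.7347 = 108.0 kJ.

W_in ≈ 108.0 kJ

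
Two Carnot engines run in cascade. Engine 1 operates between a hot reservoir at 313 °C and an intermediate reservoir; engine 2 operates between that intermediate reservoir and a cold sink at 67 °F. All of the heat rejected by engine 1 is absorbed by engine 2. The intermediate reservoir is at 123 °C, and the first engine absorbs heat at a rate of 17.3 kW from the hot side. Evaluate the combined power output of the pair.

Ẇ_total ≈ 8.66 kW

T_H = 313 °C → 313 + 273.15 = 586.15 K.
T_C = 67 °F → (67 − 32) × 5/9 = 19.44 °C = 292.59 K.
Two reversible stages in series are equivalent to a single Carnot engine between T_H and T_C, so η_total = 1 − T_C/T_H = 1 − 292.59/586.15 = 0.5008.
W_total = η_total · Q_H = 0.5008 × 17.3 = 8.66 kW.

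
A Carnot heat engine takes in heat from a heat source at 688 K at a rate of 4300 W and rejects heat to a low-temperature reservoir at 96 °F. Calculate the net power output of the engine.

Ẇ ≈ 2370 W

T_C = 96 °F → (96 − 32) × 5/9 = 35.56 °C = 308.71 K.
Carnot efficiency: η = 1 − T_C/T_H = 1 − 308.71/688.00 = 0.5513.
W = η·Q_H = 0.5513 × 4300 = 2370 W.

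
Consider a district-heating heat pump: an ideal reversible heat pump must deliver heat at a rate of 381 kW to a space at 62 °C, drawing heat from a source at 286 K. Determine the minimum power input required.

Ẇ_in ≈ 55.9 kW

T_H = 62 °C → 62 + 273.15 = 335.15 K.
COP_HP = T_H/(T_H − T_C) = 335.15/49.15 = 6.8189.
W = Q_H/COP_HP = 381/6.8189 = 55.9 kW.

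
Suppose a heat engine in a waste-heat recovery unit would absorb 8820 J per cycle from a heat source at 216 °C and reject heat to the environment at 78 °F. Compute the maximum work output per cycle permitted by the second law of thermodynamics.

T_H = 216 °C → 216 + 273.15 = 489.15 K.
T_C = 78 °F → (78 − 32) × 5/9 = 25.56 °C = 298.71 K.
The second-law ceiling is the Carnot efficiency, η_max = 1 − T_C/T_H = 1 − 298.71/489.15 = 0.3893.
W_max = η_max · Q_H = 0.3893 × 8820 = 3430 J.

W_max ≈ 3430 J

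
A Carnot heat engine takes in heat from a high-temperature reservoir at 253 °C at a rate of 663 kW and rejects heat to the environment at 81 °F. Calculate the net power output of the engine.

T_H = 253 °C → 253 + 273.15 = 526.15 K.
T_C = 81 °F → (81 − 32) × 5/9 = 27.22 °C = 300.37 K.
For a reversible engine, η = 1 − T_C/T_H = 1 − 300.37/526.15 = 0.4291.
W = η·Q_H = 0.4291 × 663 = 284.5 kW.

Ẇ ≈ 284.5 kW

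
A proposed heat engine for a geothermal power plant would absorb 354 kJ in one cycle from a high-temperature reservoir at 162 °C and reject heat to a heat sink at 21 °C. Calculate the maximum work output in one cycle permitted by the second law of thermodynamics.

W_max ≈ 115 kJ

T_H = 162 °C → 162 + 273.15 = 435.15 K.
T_C = 21 °C → 21 + 273.15 = 294.15 K.
No engine can exceed the Carnot limit: η_max = 1 − T_C/T_H = 1 − 294.15/435.15 = 0.3240.
W_max = η_max · Q_H = 0.3240 × 354 = 115 kJ.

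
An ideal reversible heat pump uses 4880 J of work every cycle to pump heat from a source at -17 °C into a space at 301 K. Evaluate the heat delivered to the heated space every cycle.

Q_H ≈ 32750 J

T_C = -17 °C → -17 + 273.15 = 256.15 K.
For a reversible heat pump, COP_HP = T_H/(T_H − T_C) = 301.00/44.85 = 6.7113.
Q_H = COP_HP · W = 6.7113 × 4880 = 32750 J.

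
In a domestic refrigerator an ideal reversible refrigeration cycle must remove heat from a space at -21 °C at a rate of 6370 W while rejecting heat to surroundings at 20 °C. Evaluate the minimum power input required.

Ẇ_in ≈ 1036 W

T_H = 20 °C → 20 + 273.15 = 293.15 K.
T_C = -21 °C → -21 + 273.15 = 252.15 K.
For a reversible refrigerator, COP_R = T_C/(T_H − T_C) = 252.15/41.00 = 6.1500.
W = Q_C/COP_R = 6370/6.1500 = 1036 W.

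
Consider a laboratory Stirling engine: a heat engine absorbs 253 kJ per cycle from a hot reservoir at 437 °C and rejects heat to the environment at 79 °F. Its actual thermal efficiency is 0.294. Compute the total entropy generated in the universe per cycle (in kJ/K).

ΔS_univ ≈ 0.241 kJ/K

T_H = 437 °C → 437 + 273.15 = 710.15 K.
T_C = 79 °F → (79 − 32) × 5/9 = 26.11 °C = 299.26 K.
W = η·Q_H = 0.294 × 253 = 74.38 kJ, so Q_C = Q_H − W = 178.6 kJ.
Entropy balance on the reservoirs: −Q_H/T_H = -0.3563 kJ/K, +Q_C/T_C = 0.5969 kJ/K.
ΔS_univ = −Q_H/T_H + Q_C/T_C = 0.241 kJ/K (> 0, since η = 0.294 < η_Carnot = 0.579).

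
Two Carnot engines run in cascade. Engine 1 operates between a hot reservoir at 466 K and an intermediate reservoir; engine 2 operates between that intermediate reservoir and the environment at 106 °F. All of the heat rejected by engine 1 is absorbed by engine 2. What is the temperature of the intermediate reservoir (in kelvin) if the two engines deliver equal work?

T_C = 106 °F → (106 − 32) × 5/9 = 41.11 °C = 314.26 K.
For reversible stages Q_m = Q_H·(T_m/T_H). Setting W₁ = Q_H(1 − T_m/T_H) equal to W₂ = Q_m(1 − T_C/T_m) = Q_H·(T_m − T_C)/T_H gives T_H − T_m = T_m − T_C, so T_m = (T_H + T_C)/2 = (466.00 + 314.26)/2 = 390.1 K.

T_m ≈ 390.1 K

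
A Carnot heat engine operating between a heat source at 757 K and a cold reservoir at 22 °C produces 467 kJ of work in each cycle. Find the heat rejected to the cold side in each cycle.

Q_C ≈ 298.4 kJ

T_C = 22 °C → 22 + 273.15 = 295.15 K.
The Carnot efficiency is η = 1 − T_C/T_H = 1 − 295.15/757.00 = 0.6101.
Since Q_C/Q_H = T_C/T_H and Q_H = W/η, Q_C = W·T_C/(T_H − T_C) = 467 × 295.15/461.85 = 298.4 kJ.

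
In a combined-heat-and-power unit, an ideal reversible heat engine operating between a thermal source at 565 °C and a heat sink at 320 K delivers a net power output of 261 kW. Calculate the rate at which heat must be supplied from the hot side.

T_H = 565 °C → 565 + 273.15 = 838.15 K.
The Carnot efficiency is η = 1 − T_C/T_H = 1 − 320.00/838.15 = 0.6182.
Q_H = W/η = 261/0.6182 = 422.2 kW.

Q̇_H ≈ 422.2 kW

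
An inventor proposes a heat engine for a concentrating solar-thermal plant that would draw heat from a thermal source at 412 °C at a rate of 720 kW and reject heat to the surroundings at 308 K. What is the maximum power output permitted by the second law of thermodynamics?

T_H = 412 °C → 412 + 273.15 = 685.15 K.
The second-law ceiling is the Carnot efficiency, η_max = 1 − T_C/T_H = 1 − 308.00/685.15 = 0.5505.
W_max = η_max · Q_H = 0.5505 × 720 = 396 kW.

Ẇ_max ≈ 396 kW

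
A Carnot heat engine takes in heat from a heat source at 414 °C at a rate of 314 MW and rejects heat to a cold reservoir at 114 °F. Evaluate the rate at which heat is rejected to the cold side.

Q̇_C ≈ 146 MW

T_H = 414 °C → 414 + 273.15 = 687.15 K.
T_C = 114 °F → (114 − 32) × 5/9 = 45.56 °C = 318.71 K.
Since the cycle is reversible, η = 1 − T_C/T_H = 1 − 318.71/687.15 = 0.5362.
For a reversible cycle Q_C/Q_H = T_C/T_H, so Q_C = 314 × 318.71/687.15 = 146 MW.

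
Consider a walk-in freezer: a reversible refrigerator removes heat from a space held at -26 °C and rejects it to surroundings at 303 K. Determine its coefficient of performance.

T_C = -26 °C → -26 + 273.15 = 247.15 K.
The reversible coefficient of performance is COP_R = T_C/(T_H − T_C) = 247.15/(303.00 − 247.15) = 4.425.

COP_R ≈ 4.425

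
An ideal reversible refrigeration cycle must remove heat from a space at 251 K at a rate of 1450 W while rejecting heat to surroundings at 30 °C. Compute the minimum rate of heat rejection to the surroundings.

Q̇_H ≈ 1750 W

T_H = 30 °C → 30 + 273.15 = 303.15 K.
For a reversible cycle Q_H/Q_C = T_H/T_C, so Q_H = Q_C·T_H/T_C = 1450 × 303.15/251.00 = 1750 W.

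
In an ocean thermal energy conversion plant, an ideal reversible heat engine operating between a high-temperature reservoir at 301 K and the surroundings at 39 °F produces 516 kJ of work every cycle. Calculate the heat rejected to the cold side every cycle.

T_C = 39 °F → (39 − 32) × 5/9 = 3.89 °C = 277.04 K.
Carnot efficiency: η = 1 − T_C/T_H = 1 − 277.04/301.00 = 0.0796.
Since Q_C/Q_H = T_C/T_H and Q_H = W/η, Q_C = W·T_C/(T_H − T_C) = 516 × 277.04/23.96 = 5966 kJ.

Q_C ≈ 5966 kJ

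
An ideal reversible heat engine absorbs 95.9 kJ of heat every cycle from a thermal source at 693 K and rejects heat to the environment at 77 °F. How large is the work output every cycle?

T_C = 77 °F → (77 − 32) × 5/9 = 25.00 °C = 298.15 K.
Carnot efficiency: η = 1 − T_C/T_H = 1 − 298.15/693.00 = 0.5698.
W = η·Q_H = 0.5698 × 95.9 = 54.6 kJ.

W ≈ 54.6 kJ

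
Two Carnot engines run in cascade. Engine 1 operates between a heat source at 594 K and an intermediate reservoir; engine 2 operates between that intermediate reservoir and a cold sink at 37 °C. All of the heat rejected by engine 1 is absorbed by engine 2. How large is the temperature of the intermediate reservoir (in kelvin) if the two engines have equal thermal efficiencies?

T_m ≈ 429.2 K

T_C = 37 °C → 37 + 273.15 = 310.15 K.
Equal efficiencies require 1 − T_m/T_H = 1 − T_C/T_m, i.e. T_m/T_H = T_C/T_m, so T_m = √(T_H·T_C) = √(594.00 × 310.15) = 429.2 K.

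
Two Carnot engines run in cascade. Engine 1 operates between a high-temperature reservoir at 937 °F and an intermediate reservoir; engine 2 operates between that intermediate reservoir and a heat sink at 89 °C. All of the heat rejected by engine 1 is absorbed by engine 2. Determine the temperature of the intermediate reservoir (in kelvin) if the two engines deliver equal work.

T_H = 937 °F → (937 − 32) × 5/9 = 502.78 °C = 775.93 K.
T_C = 89 °C → 89 + 273.15 = 362.15 K.
For reversible stages Q_m = Q_H·(T_m/T_H). Setting W₁ = Q_H(1 − T_m/T_H) equal to W₂ = Q_m(1 − T_C/T_m) = Q_H·(T_m − T_C)/T_H gives T_H − T_m = T_m − T_C, so T_m = (T_H + T_C)/2 = (775.93 + 362.15)/2 = 569 K.

T_m ≈ 569 K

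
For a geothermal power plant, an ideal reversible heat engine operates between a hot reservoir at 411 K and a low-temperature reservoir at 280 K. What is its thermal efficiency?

η ≈ 0.319

The Carnot efficiency is η = 1 − T_C/T_H = 1 − 280.00/411.00 = 0.319.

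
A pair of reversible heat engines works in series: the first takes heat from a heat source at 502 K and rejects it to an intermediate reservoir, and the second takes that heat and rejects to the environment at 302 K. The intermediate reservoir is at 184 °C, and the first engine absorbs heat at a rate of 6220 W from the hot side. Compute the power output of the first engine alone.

T_m = 184 °C → 184 + 273.15 = 457.15 K.
First-stage efficiency η₁ = 1 − T_m/T_H = 1 − 457.15/502.00 = 0.0893.
W₁ = η₁·Q_H = 0.0893 × 6220 = 555.7 W.

Ẇ₁ ≈ 555.7 W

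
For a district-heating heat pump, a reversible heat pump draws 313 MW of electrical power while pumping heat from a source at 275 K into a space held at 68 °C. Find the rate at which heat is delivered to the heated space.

Q̇_H ≈ 1610 MW

T_H = 68 °C → 68 + 273.15 = 341.15 K.
For a reversible heat pump, COP_HP = T_H/(T_H − T_C) = 341.15/66.15 = 5.1572.
Q_H = COP_HP · W = 5.1572 × 313 = 1610 MW.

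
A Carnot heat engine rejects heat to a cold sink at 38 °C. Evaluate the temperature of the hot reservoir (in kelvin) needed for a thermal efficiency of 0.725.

T_H ≈ 1130 K

T_C = 38 °C → 38 + 273.15 = 311.15 K.
From η = 1 − T_C/T_H, solving for T_H gives T_H = T_C/(1 − η) = 311.15/(1 − 0.725) = 1130 K.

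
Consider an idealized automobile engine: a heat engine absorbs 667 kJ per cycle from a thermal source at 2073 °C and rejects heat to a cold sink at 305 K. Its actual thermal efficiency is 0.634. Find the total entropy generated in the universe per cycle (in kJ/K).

ΔS_univ ≈ 0.5161 kJ/K

T_H = 2073 °C → 2073 + 273.15 = 2346.15 K.
W = η·Q_H = 0.634 × 667 = 422.9 kJ, so Q_C = Q_H − W = 244.1 kJ.
Reservoir entropy changes: ΔS_H = −Q_H/T_H = −667/2346.15 = -0.2843 kJ/K and ΔS_C = +Q_C/T_C = 244.1/305.00 = 0.8004 kJ/K.
ΔS_univ = −Q_H/T_H + Q_C/T_C = 0.5161 kJ/K (> 0, since η = 0.634 < η_Carnot = 0.870).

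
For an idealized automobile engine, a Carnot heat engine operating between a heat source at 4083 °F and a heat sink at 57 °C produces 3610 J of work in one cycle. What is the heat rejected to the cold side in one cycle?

Q_C ≈ 543 J

T_H = 4083 °F → (4083 − 32) × 5/9 = 2250.56 °C = 2523.71 K.
T_C = 57 °C → 57 + 273.15 = 330.15 K.
Carnot efficiency: η = 1 − T_C/T_H = 1 − 330.15/2523.71 = 0.8692.
Since Q_C/Q_H = T_C/T_H and Q_H = W/η, Q_C = W·T_C/(T_H − T_C) = 3610 × 330.15/2193.56 = 543 J.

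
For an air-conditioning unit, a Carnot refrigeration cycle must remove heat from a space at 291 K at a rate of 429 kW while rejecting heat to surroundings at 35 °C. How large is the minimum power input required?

T_H = 35 °C → 35 + 273.15 = 308.15 K.
For a reversible refrigerator, COP_R = T_C/(T_H − T_C) = 291.00/17.15 = 16.9679.
W = Q_C/COP_R = 429/16.9679 = 25.28 kW.

Ẇ_in ≈ 25.28 kW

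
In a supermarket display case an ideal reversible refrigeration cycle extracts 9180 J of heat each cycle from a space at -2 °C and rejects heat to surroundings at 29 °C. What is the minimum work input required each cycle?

T_H = 29 °C → 29 + 273.15 = 302.15 K.
T_C = -2 °C → -2 + 273.15 = 271.15 K.
Carnot COP: COP_R = T_C/(T_H − T_C) = 271.15/31.00 = 8.7468.
W = Q_C/COP_R = 9180/8.7468 = 1050 J.

W_in ≈ 1050 J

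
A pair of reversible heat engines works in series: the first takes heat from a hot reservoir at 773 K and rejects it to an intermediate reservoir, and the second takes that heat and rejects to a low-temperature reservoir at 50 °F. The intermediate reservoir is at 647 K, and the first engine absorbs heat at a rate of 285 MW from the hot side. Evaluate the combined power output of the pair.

T_C = 50 °F → (50 − 32) × 5/9 = 10.00 °C = 283.15 K.
Two reversible stages in series are equivalent to a single Carnot engine between T_H and T_C, so η_total = 1 − T_C/T_H = 1 − 283.15/773.00 = 0.6337.
W_total = η_total · Q_H = 0.6337 × 285 = 181 MW.

Ẇ_total ≈ 181 MW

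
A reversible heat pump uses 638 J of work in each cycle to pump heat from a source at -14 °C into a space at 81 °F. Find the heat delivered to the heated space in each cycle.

Q_H ≈ 4649 J

T_H = 81 °F → (81 − 32) × 5/9 = 27.22 °C = 300.37 K.
T_C = -14 °C → -14 + 273.15 = 259.15 K.
The Carnot heat-pump COP is COP_HP = T_H/(T_H − T_C) = 300.37/41.22 = 7.2867.
Q_H = COP_HP · W = 7.2867 × 638 = 4649 J.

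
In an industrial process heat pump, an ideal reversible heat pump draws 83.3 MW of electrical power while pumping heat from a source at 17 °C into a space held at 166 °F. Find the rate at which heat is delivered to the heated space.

T_H = 166 °F → (166 − 32) × 5/9 = 74.44 °C = 347.59 K.
T_C = 17 °C → 17 + 273.15 = 290.15 K.
For a reversible heat pump, COP_HP = T_H/(T_H − T_C) = 347.59/57.44 = 6.0510.
Q_H = COP_HP · W = 6.0510 × 83.3 = 504 MW.

Q̇_H ≈ 504 MW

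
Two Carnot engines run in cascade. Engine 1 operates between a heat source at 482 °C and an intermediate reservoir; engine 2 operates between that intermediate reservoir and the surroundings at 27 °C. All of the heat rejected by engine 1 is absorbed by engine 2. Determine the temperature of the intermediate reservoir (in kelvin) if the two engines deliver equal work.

T_m ≈ 528 K

T_H = 482 °C → 482 + 273.15 = 755.15 K.
T_C = 27 °C → 27 + 273.15 = 300.15 K.
For reversible stages Q_m = Q_H·(T_m/T_H). Setting W₁ = Q_H(1 − T_m/T_H) equal to W₂ = Q_m(1 − T_C/T_m) = Q_H·(T_m − T_C)/T_H gives T_H − T_m = T_m − T_C, so T_m = (T_H + T_C)/2 = (755.15 + 300.15)/2 = 528 K.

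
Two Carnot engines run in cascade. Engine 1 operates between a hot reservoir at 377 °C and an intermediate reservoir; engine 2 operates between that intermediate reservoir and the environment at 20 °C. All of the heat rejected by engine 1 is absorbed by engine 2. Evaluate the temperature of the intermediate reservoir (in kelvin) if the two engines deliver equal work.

T_m ≈ 472 K

T_H = 377 °C → 377 + 273.15 = 650.15 K.
T_C = 20 °C → 20 + 273.15 = 293.15 K.
For reversible stages Q_m = Q_H·(T_m/T_H). Setting W₁ = Q_H(1 − T_m/T_H) equal to W₂ = Q_m(1 − T_C/T_m) = Q_H·(T_m − T_C)/T_H gives T_H − T_m = T_m − T_C, so T_m = (T_H + T_C)/2 = (650.15 + 293.15)/2 = 472 K.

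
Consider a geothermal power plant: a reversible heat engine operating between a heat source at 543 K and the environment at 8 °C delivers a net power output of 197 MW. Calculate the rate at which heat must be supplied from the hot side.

T_C = 8 °C → 8 + 273.15 = 281.15 K.
η_rev = 1 − T_C/T_H = 1 − 281.15/543.00 = 0.4822.
Q_H = W/η = 197/0.4822 = 408.5 MW.

Q̇_H ≈ 408.5 MW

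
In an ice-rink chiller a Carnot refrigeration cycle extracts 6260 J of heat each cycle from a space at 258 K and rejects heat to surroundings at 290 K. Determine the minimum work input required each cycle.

W_in ≈ 776.4 J

Carnot COP: COP_R = T_C/(T_H − T_C) = 258.00/32.00 = 8.0625.
W = Q_C/COP_R = 6260/8.0625 = 776.4 J.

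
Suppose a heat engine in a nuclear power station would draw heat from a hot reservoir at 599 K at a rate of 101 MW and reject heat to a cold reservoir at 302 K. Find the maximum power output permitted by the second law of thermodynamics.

Ẇ_max ≈ 50.1 MW

By the Carnot theorem, η_max = 1 − T_C/T_H = 1 − 302.00/599.00 = 0.4958.
W_max = η_max · Q_H = 0.4958 × 101 = 50.1 MW.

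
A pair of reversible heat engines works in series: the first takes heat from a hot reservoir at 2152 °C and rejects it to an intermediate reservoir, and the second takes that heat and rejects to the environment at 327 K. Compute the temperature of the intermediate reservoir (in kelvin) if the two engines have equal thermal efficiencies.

T_m ≈ 891 K

T_H = 2152 °C → 2152 + 273.15 = 2425.15 K.
Equal efficiencies require 1 − T_m/T_H = 1 − T_C/T_m, i.e. T_m/T_H = T_C/T_m, so T_m = √(T_H·T_C) = √(2425.15 × 327.00) = 891 K.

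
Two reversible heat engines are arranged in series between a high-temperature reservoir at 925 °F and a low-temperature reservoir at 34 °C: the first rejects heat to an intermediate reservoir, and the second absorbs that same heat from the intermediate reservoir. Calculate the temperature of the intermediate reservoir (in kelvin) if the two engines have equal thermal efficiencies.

T_H = 925 °F → (925 − 32) × 5/9 = 496.11 °C = 769.26 K.
T_C = 34 °C → 34 + 273.15 = 307.15 K.
Equal efficiencies require 1 − T_m/T_H = 1 − T_C/T_m, i.e. T_m/T_H = T_C/T_m, so T_m = √(T_H·T_C) = √(769.26 × 307.15) = 486 K.

T_m ≈ 486 K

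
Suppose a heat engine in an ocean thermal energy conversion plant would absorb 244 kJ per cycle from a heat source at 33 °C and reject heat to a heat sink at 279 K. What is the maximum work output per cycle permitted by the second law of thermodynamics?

T_H = 33 °C → 33 + 273.15 = 306.15 K.
The upper bound on efficiency is η_max = 1 − T_C/T_H = 1 − 279.00/306.15 = 0.0887.
W_max = η_max · Q_H = 0.0887 × 244 = 21.64 kJ.

W_max ≈ 21.64 kJ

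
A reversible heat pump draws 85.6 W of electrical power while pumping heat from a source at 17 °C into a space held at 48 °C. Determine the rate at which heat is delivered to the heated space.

T_H = 48 °C → 48 + 273.15 = 321.15 K.
T_C = 17 °C → 17 + 273.15 = 290.15 K.
Reversible heating COP: COP_HP = T_H/(T_H − T_C) = 321.15/31.00 = 10.3597.
Q_H = COP_HP · W = 10.3597 × 85.6 = 887 W.

Q̇_H ≈ 887 W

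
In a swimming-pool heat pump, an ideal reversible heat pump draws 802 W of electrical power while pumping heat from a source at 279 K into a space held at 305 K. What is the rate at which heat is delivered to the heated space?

Q̇_H ≈ 9408 W

For a reversible heat pump, COP_HP = T_H/(T_H − T_C) = 305.00/26.00 = 11.7308.
Q_H = COP_HP · W = 11.7308 × 802 = 9408 W.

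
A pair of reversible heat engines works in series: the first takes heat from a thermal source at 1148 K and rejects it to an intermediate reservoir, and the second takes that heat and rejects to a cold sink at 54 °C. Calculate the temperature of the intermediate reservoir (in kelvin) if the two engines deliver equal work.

T_C = 54 °C → 54 + 273.15 = 327.15 K.
For reversible stages Q_m = Q_H·(T_m/T_H). Setting W₁ = Q_H(1 − T_m/T_H) equal to W₂ = Q_m(1 − T_C/T_m) = Q_H·(T_m − T_C)/T_H gives T_H − T_m = T_m − T_C, so T_m = (T_H + T_C)/2 = (1148.00 + 327.15)/2 = 738 K.

T_m ≈ 738 K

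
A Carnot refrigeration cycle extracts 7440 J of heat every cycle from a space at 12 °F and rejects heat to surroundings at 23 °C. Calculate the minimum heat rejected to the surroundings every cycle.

Q_H ≈ 8409 J

T_H = 23 °C → 23 + 273.15 = 296.15 K.
T_C = 12 °F → (12 − 32) × 5/9 = -11.11 °C = 262.04 K.
For a reversible cycle Q_H/Q_C = T_H/T_C, so Q_H = Q_C·T_H/T_C = 7440 × 296.15/262.04 = 8409 J.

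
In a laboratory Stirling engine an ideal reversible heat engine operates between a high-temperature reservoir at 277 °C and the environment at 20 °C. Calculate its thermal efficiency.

η ≈ 0.467

T_H = 277 °C → 277 + 273.15 = 550.15 K.
T_C = 20 °C → 20 + 273.15 = 293.15 K.
Carnot efficiency: η = 1 − T_C/T_H = 1 − 293.15/550.15 = 0.467.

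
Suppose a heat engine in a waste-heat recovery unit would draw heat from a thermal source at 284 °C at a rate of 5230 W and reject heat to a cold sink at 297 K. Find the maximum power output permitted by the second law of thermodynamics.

T_H = 284 °C → 284 + 273.15 = 557.15 K.
The upper bound on efficiency is η_max = 1 − T_C/T_H = 1 − 297.00/557.15 = 0.4669.
W_max = η_max · Q_H = 0.4669 × 5230 = 2442 W.

Ẇ_max ≈ 2442 W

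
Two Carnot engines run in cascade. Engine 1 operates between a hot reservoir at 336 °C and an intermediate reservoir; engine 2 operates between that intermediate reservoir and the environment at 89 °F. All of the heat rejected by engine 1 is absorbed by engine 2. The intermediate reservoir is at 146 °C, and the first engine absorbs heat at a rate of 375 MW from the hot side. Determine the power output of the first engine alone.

Ẇ₁ ≈ 117 MW

T_H = 336 °C → 336 + 273.15 = 609.15 K.
T_C = 89 °F → (89 − 32) × 5/9 = 31.67 °C = 304.82 K.
T_m = 146 °C → 146 + 273.15 = 419.15 K.
First-stage efficiency η₁ = 1 − T_m/T_H = 1 − 419.15/609.15 = 0.3119.
W₁ = η₁·Q_H = 0.3119 × 375 = 117 MW.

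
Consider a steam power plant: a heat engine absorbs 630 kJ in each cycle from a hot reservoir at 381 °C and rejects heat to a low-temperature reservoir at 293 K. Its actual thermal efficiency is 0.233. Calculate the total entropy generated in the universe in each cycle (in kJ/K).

ΔS_univ ≈ 0.686 kJ/K

T_H = 381 °C → 381 + 273.15 = 654.15 K.
W = η·Q_H = 0.233 × 630 = 146.8 kJ, so Q_C = Q_H − W = 483.2 kJ.
Reservoir entropy changes: ΔS_H = −Q_H/T_H = −630/654.15 = -0.9631 kJ/K and ΔS_C = +Q_C/T_C = 483.2/293.00 = 1.649 kJ/K.
ΔS_univ = −Q_H/T_H + Q_C/T_C = 0.686 kJ/K (> 0, since η = 0.233 < η_Carnot = 0.552).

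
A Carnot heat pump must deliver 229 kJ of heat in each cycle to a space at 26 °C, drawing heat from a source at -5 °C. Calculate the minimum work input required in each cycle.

T_H = 26 °C → 26 + 273.15 = 299.15 K.
T_C = -5 °C → -5 + 273.15 = 268.15 K.
For a reversible heat pump, COP_HP = T_H/(T_H − T_C) = 299.15/31.00 = 9.6500.
W = Q_H/COP_HP = 229/9.6500 = 23.7 kJ.

W_in ≈ 23.7 kJ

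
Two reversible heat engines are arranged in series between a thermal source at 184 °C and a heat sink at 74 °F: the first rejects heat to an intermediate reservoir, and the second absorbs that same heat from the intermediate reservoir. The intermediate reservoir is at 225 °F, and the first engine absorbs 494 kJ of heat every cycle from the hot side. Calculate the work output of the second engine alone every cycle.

T_H = 184 °C → 184 + 273.15 = 457.15 K.
T_C = 74 °F → (74 − 32) × 5/9 = 23.33 °C = 296.48 K.
T_m = 225 °F → (225 − 32) × 5/9 = 107.22 °C = 380.37 K.
Heat entering the second stage: Q_m = Q_H·(T_m/T_H) = 494 × 380.37/457.15 = 411.0 kJ.
Second-stage efficiency η₂ = 1 − T_C/T_m = 1 − 296.48/380.37 = 0.2205, so W₂ = η₂·Q_m = 90.65 kJ.

W₂ ≈ 90.65 kJ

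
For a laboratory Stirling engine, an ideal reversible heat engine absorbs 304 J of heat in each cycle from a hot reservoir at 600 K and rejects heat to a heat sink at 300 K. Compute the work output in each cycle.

W ≈ 152 J

Since the cycle is reversible, η = 1 − T_C/T_H = 1 − 300.00/600.00 = 0.5000.
W = η·Q_H = 0.5000 × 304 = 152 J.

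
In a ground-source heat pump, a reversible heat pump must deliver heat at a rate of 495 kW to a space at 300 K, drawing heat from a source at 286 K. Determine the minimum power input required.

Ẇ_in ≈ 23.1 kW

For a reversible heat pump, COP_HP = T_H/(T_H − T_C) = 300.00/14.00 = 21.4286.
W = Q_H/COP_HP = 495/21.4286 = 23.1 kW.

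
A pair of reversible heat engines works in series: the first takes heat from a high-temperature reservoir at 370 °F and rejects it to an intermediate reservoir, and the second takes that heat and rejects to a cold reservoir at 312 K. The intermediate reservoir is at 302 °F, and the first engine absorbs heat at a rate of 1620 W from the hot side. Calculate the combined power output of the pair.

T_H = 370 °F → (370 − 32) × 5/9 = 187.78 °C = 460.93 K.
Two reversible stages in series are equivalent to a single Carnot engine between T_H and T_C, so η_total = 1 − T_C/T_H = 1 − 312.00/460.93 = 0.3231.
W_total = η_total · Q_H = 0.3231 × 1620 = 523 W.

Ẇ_total ≈ 523 W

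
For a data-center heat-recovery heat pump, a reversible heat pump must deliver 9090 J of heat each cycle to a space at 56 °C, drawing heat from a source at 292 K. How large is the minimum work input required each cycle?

T_H = 56 °C → 56 + 273.15 = 329.15 K.
The Carnot heat-pump COP is COP_HP = T_H/(T_H − T_C) = 329.15/37.15 = 8.8600.
W = Q_H/COP_HP = 9090/8.8600 = 1026 J.

W_in ≈ 1026 J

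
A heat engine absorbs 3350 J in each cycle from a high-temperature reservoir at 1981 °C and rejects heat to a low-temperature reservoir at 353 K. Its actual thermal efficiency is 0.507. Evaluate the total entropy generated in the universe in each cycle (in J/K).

T_H = 1981 °C → 1981 + 273.15 = 2254.15 K.
W = η·Q_H = 0.507 × 3350 = 1698 J, so Q_C = Q_H − W = 1652 J.
Entropy balance on the reservoirs: −Q_H/T_H = -1.486 J/K, +Q_C/T_C = 4.679 J/K.
ΔS_univ = −Q_H/T_H + Q_C/T_C = 3.192 J/K (> 0, since η = 0.507 < η_Carnot = 0.843).

ΔS_univ ≈ 3.192 J/K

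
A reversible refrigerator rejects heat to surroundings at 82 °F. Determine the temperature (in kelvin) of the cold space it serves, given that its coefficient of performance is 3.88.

T_C ≈ 239.3 K

T_H = 82 °F → (82 − 32) × 5/9 = 27.78 °C = 300.93 K.
COP_R = T_C/(T_H − T_C) ⇒ T_C = T_H·COP_R/(1 + COP_R) = 300.93 × 3.88/(1 + 3.88) = 239.3 K.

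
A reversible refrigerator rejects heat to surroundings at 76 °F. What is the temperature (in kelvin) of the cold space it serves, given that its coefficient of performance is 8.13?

T_H = 76 °F → (76 − 32) × 5/9 = 24.44 °C = 297.59 K.
COP_R = T_C/(T_H − T_C) ⇒ T_C = T_H·COP_R/(1 + COP_R) = 297.59 × 8.13/(1 + 8.13) = 265 K.

T_C ≈ 265 K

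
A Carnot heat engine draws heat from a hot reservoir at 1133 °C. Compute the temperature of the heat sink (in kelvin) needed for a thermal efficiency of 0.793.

T_H = 1133 °C → 1133 + 273.15 = 1406.15 K.
From η = 1 − T_C/T_H, T_C = T_H·(1 − η) = 1406.15 × (1 − 0.793) = 291.1 K.

T_C ≈ 291.1 K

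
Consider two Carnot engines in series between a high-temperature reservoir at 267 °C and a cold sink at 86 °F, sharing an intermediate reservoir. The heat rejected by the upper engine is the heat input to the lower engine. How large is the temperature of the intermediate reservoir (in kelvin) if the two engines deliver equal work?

T_m ≈ 422 K

T_H = 267 °C → 267 + 273.15 = 540.15 K.
T_C = 86 °F → (86 − 32) × 5/9 = 30.00 °C = 303.15 K.
For reversible stages Q_m = Q_H·(T_m/T_H). Setting W₁ = Q_H(1 − T_m/T_H) equal to W₂ = Q_m(1 − T_C/T_m) = Q_H·(T_m − T_C)/T_H gives T_H − T_m = T_m − T_C, so T_m = (T_H + T_C)/2 = (540.15 + 303.15)/2 = 422 K.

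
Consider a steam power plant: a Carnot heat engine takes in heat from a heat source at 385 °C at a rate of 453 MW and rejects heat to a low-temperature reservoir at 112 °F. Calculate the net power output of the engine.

T_H = 385 °C → 385 + 273.15 = 658.15 K.
T_C = 112 °F → (112 − 32) × 5/9 = 44.44 °C = 317.59 K.
Carnot efficiency: η = 1 − T_C/T_H = 1 − 317.59/658.15 = 0.5174.
W = η·Q_H = 0.5174 × 453 = 234.4 MW.

Ẇ ≈ 234.4 MW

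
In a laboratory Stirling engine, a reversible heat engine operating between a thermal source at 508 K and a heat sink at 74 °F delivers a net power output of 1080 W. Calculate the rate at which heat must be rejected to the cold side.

T_C = 74 °F → (74 − 32) × 5/9 = 23.33 °C = 296.48 K.
Carnot efficiency: η = 1 − T_C/T_H = 1 − 296.48/508.00 = 0.4164.
Since Q_C/Q_H = T_C/T_H and Q_H = W/η, Q_C = W·T_C/(T_H − T_C) = 1080 × 296.48/211.52 = 1510 W.

Q̇_C ≈ 1510 W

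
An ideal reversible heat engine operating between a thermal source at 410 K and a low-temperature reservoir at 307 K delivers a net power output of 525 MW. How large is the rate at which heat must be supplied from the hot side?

Q̇_H ≈ 2090 MW

Since the cycle is reversible, η = 1 − T_C/T_H = 1 − 307.00/410.00 = 0.2512.
Q_H = W/η = 525/0.2512 = 2090 MW.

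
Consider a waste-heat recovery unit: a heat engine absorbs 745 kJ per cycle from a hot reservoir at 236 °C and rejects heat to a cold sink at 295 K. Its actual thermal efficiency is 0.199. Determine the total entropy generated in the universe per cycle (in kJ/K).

ΔS_univ ≈ 0.560 kJ/K

T_H = 236 °C → 236 + 273.15 = 509.15 K.
W = η·Q_H = 0.199 × 745 = 148.3 kJ, so Q_C = Q_H − W = 596.7 kJ.
Entropy balance on the reservoirs: −Q_H/T_H = -1.463 kJ/K, +Q_C/T_C = 2.023 kJ/K.
ΔS_univ = −Q_H/T_H + Q_C/T_C = 0.560 kJ/K (> 0, since η = 0.199 < η_Carnot = 0.421).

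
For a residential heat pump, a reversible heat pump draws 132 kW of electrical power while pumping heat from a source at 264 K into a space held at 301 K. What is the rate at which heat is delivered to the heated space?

Q̇_H ≈ 1070 kW

The Carnot heat-pump COP is COP_HP = T_H/(T_H − T_C) = 301.00/37.00 = 8.1351.
Q_H = COP_HP · W = 8.1351 × 132 = 1070 kW.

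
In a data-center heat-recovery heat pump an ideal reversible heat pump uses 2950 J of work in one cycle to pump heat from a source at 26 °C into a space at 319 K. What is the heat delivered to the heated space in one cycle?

Q_H ≈ 47400 J

T_C = 26 °C → 26 + 273.15 = 299.15 K.
COP_HP = T_H/(T_H − T_C) = 319.00/19.85 = 16.0705.
Q_H = COP_HP · W = 16.0705 × 2950 = 47400 J.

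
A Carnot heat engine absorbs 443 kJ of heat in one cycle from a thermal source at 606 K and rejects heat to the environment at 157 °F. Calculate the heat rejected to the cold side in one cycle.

T_C = 157 °F → (157 − 32) × 5/9 = 69.44 °C = 342.59 K.
η_rev = 1 − T_C/T_H = 1 − 342.59/606.00 = 0.4347.
For a reversible cycle Q_C/Q_H = T_C/T_H, so Q_C = 443 × 342.59/606.00 = 250 kJ.

Q_C ≈ 250 kJ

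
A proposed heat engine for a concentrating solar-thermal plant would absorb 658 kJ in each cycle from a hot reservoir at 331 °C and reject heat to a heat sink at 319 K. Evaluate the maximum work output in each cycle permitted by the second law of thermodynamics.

T_H = 331 °C → 331 + 273.15 = 604.15 K.
The upper bound on efficiency is η_max = 1 − T_C/T_H = 1 − 319.00/604.15 = 0.4720.
W_max = η_max · Q_H = 0.4720 × 658 = 310.6 kJ.

W_max ≈ 310.6 kJ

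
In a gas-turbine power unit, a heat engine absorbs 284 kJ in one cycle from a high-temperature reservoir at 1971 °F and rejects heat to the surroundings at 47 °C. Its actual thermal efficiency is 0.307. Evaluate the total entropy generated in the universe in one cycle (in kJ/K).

ΔS_univ ≈ 0.4044 kJ/K

T_H = 1971 °F → (1971 − 32) × 5/9 = 1077.22 °C = 1350.37 K.
T_C = 47 °C → 47 + 273.15 = 320.15 K.
W = η·Q_H = 0.307 × 284 = 87.19 kJ, so Q_C = Q_H − W = 196.8 kJ.
The hot reservoir loses entropy Q_H/T_H = 284/1350.37 = 0.2103 kJ/K; the cold reservoir gains Q_C/T_C = 196.8/320.15 = 0.6147 kJ/K.
ΔS_univ = −Q_H/T_H + Q_C/T_C = 0.4044 kJ/K (> 0, since η = 0.307 < η_Carnot = 0.763).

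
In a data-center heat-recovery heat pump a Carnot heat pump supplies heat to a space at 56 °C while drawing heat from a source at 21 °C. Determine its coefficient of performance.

T_H = 56 °C → 56 + 273.15 = 329.15 K.
T_C = 21 °C → 21 + 273.15 = 294.15 K.
Reversible heating COP: COP_HP = T_H/(T_H − T_C) = 329.15/(329.15 − 294.15) = 9.404.

COP_HP ≈ 9.404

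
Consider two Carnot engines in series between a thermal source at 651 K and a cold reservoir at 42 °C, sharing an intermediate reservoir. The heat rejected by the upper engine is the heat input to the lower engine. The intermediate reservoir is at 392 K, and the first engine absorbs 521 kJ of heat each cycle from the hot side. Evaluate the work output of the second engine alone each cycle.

W₂ ≈ 61.5 kJ

T_C = 42 °C → 42 + 273.15 = 315.15 K.
Heat entering the second stage: Q_m = Q_H·(T_m/T_H) = 521 × 392.00/651.00 = 314 kJ.
Second-stage efficiency η₂ = 1 − T_C/T_m = 1 − 315.15/392.00 = 0.1960, so W₂ = η₂·Q_m = 61.5 kJ.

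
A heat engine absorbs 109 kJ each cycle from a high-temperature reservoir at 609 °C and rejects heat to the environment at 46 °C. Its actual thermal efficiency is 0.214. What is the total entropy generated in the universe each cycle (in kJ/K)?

T_H = 609 °C → 609 + 273.15 = 882.15 K.
T_C = 46 °C → 46 + 273.15 = 319.15 K.
W = η·Q_H = 0.214 × 109 = 23.33 kJ, so Q_C = Q_H − W = 85.67 kJ.
Reservoir entropy changes: ΔS_H = −Q_H/T_H = −109/882.15 = -0.1236 kJ/K and ΔS_C = +Q_C/T_C = 85.67/319.15 = 0.2684 kJ/K.
ΔS_univ = −Q_H/T_H + Q_C/T_C = 0.145 kJ/K (> 0, since η = 0.214 < η_Carnot = 0.638).

ΔS_univ ≈ 0.145 kJ/K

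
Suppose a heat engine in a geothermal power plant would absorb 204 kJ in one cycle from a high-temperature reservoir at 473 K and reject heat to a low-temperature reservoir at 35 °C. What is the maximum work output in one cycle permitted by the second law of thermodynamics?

T_C = 35 °C → 35 + 273.15 = 308.15 K.
The upper bound on efficiency is η_max = 1 − T_C/T_H = 1 − 308.15/473.00 = 0.3485.
W_max = η_max · Q_H = 0.3485 × 204 = 71.1 kJ.

W_max ≈ 71.1 kJ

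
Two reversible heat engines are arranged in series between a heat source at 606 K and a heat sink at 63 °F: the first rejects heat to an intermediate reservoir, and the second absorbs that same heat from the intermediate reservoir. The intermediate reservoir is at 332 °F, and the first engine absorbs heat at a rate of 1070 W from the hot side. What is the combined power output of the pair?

T_C = 63 °F → (63 − 32) × 5/9 = 17.22 °C = 290.37 K.
Two reversible stages in series are equivalent to a single Carnot engine between T_H and T_C, so η_total = 1 − T_C/T_H = 1 − 290.37/606.00 = 0.5208.
W_total = η_total · Q_H = 0.5208 × 1070 = 557 W.

Ẇ_total ≈ 557 W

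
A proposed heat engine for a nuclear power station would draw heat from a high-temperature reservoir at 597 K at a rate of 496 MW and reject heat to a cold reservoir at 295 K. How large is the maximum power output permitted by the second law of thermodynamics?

The upper bound on efficiency is η_max = 1 − T_C/T_H = 1 − 295.00/597.00 = 0.5059.
W_max = η_max · Q_H = 0.5059 × 496 = 250.9 MW.

Ẇ_max ≈ 250.9 MW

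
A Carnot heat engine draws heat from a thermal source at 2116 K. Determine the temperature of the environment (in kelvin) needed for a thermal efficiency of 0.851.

T_C ≈ 315 K

From η = 1 − T_C/T_H, T_C = T_H·(1 − η) = 2116.00 × (1 − 0.851) = 315 K.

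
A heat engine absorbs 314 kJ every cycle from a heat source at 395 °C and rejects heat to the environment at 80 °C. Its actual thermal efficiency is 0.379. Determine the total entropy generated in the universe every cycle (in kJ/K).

T_H = 395 °C → 395 + 273.15 = 668.15 K.
T_C = 80 °C → 80 + 273.15 = 353.15 K.
W = η·Q_H = 0.379 × 314 = 119.0 kJ, so Q_C = Q_H − W = 195.0 kJ.
Entropy balance on the reservoirs: −Q_H/T_H = -0.4700 kJ/K, +Q_C/T_C = 0.5522 kJ/K.
ΔS_univ = −Q_H/T_H + Q_C/T_C = 0.0822 kJ/K (> 0, since η = 0.379 < η_Carnot = 0.471).

ΔS_univ ≈ 0.0822 kJ/K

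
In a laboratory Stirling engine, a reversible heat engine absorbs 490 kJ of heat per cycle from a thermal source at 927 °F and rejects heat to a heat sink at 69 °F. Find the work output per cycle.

T_H = 927 °F → (927 − 32) × 5/9 = 497.22 °C = 770.37 K.
T_C = 69 °F → (69 − 32) × 5/9 = 20.56 °C = 293.71 K.
Carnot efficiency: η = 1 − T_C/T_H = 1 − 293.71/770.37 = 0.6187.
W = η·Q_H = 0.6187 × 490 = 303 kJ.

W ≈ 303 kJ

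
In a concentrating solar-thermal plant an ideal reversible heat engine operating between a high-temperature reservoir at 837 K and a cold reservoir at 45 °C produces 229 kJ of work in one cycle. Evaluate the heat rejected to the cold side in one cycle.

Q_C ≈ 140 kJ

T_C = 45 °C → 45 + 273.15 = 318.15 K.
η_rev = 1 − T_C/T_H = 1 − 318.15/837.00 = 0.6199.
Since Q_C/Q_H = T_C/T_H and Q_H = W/η, Q_C = W·T_C/(T_H − T_C) = 229 × 318.15/518.85 = 140 kJ.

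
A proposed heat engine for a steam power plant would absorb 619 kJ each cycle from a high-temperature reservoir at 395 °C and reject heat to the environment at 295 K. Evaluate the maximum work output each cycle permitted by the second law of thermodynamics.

T_H = 395 °C → 395 + 273.15 = 668.15 K.
No engine can exceed the Carnot limit: η_max = 1 − T_C/T_H = 1 − 295.00/668.15 = 0.5585.
W_max = η_max · Q_H = 0.5585 × 619 = 346 kJ.

W_max ≈ 346 kJ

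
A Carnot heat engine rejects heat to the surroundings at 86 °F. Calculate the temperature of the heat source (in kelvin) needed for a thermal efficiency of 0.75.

T_H ≈ 1210 K

T_C = 86 °F → (86 − 32) × 5/9 = 30.00 °C = 303.15 K.
From η = 1 − T_C/T_H, solving for T_H gives T_H = T_C/(1 − η) = 303.15/(1 − 0.75) = 1210 K.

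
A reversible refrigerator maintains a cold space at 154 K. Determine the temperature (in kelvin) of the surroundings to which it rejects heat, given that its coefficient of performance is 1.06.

COP_R = T_C/(T_H − T_C) ⇒ T_H = T_C·(1 + 1/COP_R) = 154.00 × (1 + 1/1.06) = 299 K.

T_H ≈ 299 K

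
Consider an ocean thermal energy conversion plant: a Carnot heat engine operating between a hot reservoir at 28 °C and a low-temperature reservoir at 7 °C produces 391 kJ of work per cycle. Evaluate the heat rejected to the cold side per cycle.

Q_C ≈ 5220 kJ

T_H = 28 °C → 28 + 273.15 = 301.15 K.
T_C = 7 °C → 7 + 273.15 = 280.15 K.
For a reversible engine, η = 1 − T_C/T_H = 1 − 280.15/301.15 = 0.0697.
Since Q_C/Q_H = T_C/T_H and Q_H = W/η, Q_C = W·T_C/(T_H − T_C) = 391 × 280.15/21.00 = 5220 kJ.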